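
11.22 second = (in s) 11.22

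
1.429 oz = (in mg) 4.051e+04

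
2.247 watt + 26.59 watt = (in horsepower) 0.03867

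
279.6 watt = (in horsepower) 0.3749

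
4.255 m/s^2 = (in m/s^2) 4.255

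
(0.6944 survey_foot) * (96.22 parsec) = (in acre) 1.553e+14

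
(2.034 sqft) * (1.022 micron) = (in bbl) 1.215e-06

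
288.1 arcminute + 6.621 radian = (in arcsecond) 1.383e+06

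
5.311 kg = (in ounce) 187.3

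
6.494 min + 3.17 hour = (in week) 0.01951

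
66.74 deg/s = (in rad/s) 1.165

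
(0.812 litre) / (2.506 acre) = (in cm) 8.007e-06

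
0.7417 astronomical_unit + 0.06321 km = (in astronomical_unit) 0.7417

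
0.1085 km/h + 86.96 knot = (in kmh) 161.2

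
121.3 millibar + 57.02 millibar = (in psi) 2.586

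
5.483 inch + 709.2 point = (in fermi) 3.895e+14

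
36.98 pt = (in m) 0.01305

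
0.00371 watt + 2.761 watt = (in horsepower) 0.003708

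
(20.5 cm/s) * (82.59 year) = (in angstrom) 5.339e+18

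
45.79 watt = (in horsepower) 0.06141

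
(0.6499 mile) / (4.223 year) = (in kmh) 2.827e-05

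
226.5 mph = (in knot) 196.8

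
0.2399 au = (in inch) 1.413e+12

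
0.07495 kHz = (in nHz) 7.495e+10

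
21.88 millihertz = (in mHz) 21.88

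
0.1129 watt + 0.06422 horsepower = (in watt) 48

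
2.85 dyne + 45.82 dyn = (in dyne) 48.67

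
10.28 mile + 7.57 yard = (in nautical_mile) 8.937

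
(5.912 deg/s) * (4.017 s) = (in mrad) 414.5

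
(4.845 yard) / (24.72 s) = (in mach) 0.0005263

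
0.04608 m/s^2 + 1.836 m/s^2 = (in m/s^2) 1.882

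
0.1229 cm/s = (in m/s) 0.001229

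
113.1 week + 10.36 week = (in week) 123.5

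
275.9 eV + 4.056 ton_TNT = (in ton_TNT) 4.056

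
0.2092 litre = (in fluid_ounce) 7.074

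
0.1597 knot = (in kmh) 0.2958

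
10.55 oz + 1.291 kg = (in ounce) 56.09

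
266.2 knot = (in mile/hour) 306.3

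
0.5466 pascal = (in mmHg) 0.0041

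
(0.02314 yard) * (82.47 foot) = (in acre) 0.0001314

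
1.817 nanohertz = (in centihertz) 1.817e-07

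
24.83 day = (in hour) 595.9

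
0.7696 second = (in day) 8.907e-06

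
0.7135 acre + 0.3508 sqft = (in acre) 0.7135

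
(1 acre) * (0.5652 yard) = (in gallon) 5.525e+05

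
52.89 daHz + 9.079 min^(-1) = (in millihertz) 5.291e+05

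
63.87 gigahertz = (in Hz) 6.387e+10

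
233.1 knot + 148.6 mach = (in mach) 149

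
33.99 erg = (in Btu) 3.222e-09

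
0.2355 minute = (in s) 14.13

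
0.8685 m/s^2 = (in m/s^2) 0.8685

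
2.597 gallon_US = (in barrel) 0.06183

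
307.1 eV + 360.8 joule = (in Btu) 0.342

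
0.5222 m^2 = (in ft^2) 5.621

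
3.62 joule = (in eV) 2.259e+19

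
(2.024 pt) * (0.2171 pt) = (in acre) 1.351e-11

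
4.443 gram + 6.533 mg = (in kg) 0.00445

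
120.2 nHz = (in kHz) 1.202e-10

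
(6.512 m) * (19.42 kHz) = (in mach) 371.4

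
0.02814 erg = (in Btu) 2.667e-12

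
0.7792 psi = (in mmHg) 40.3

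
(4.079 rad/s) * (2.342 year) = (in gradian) 1.918e+10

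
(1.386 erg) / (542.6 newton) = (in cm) 2.554e-08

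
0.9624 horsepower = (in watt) 717.7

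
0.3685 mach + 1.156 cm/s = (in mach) 0.3685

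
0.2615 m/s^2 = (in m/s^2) 0.2615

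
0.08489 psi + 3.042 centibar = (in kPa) 3.627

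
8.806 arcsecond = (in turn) 6.795e-06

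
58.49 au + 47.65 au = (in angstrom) 1.588e+23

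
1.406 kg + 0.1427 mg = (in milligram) 1.406e+06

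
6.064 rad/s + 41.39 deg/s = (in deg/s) 388.8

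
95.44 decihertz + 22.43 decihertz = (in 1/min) 707.2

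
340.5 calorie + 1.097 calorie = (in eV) 8.921e+21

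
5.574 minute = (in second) 334.4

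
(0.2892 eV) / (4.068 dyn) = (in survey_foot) 3.737e-15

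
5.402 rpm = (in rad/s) 0.5657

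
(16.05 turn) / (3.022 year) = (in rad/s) 1.058e-06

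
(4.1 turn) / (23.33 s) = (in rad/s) 1.104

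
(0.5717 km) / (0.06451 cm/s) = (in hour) 246.2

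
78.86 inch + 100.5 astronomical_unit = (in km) 1.503e+10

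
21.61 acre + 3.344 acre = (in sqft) 1.087e+06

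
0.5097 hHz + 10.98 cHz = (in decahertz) 5.108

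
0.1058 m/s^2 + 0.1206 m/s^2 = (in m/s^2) 0.2264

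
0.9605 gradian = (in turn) 0.002401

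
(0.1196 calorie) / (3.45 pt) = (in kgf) 41.93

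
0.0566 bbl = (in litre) 8.999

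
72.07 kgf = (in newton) 706.8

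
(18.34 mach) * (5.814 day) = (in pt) 8.892e+12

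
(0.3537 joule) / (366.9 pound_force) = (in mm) 0.2167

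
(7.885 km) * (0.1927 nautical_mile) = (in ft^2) 3.029e+07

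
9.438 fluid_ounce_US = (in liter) 0.2791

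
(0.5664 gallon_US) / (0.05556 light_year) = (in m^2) 4.079e-18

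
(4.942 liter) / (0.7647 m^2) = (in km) 6.463e-06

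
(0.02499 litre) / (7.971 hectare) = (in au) 2.096e-21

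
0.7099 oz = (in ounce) 0.7099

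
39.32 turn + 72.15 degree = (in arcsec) 5.122e+07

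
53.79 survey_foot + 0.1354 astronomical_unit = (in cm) 2.026e+12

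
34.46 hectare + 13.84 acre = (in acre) 98.99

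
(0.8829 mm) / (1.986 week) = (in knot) 1.429e-09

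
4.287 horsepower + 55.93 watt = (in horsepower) 4.362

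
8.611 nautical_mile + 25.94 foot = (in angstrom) 1.596e+14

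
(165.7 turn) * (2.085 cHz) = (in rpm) 207.3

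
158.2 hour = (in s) 5.695e+05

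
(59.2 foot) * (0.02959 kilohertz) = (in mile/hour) 1194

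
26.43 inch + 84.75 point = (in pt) 1988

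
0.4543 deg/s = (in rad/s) 0.007929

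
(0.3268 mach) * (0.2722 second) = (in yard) 33.12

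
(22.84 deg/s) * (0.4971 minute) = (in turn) 1.892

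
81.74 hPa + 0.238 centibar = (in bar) 0.08412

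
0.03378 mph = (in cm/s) 1.51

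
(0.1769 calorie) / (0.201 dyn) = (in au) 2.461e-06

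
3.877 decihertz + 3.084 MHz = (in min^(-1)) 1.85e+08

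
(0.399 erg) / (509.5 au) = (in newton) 5.235e-22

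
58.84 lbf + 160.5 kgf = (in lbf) 412.7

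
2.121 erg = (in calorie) 5.069e-08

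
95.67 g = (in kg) 0.09567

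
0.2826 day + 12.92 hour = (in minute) 1182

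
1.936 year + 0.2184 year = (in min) 1.132e+06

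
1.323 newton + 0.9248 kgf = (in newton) 10.39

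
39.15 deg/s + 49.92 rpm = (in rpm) 56.45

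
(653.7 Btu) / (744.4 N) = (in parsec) 3.003e-14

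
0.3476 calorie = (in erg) 1.454e+07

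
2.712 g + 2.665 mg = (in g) 2.715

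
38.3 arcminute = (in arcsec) 2298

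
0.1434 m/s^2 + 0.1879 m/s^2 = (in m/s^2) 0.3313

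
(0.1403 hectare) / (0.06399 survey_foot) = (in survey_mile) 44.7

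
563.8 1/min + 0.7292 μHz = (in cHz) 939.7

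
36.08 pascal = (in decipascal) 360.8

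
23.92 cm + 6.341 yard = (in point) 1.711e+04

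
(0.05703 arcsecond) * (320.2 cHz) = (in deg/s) 5.073e-05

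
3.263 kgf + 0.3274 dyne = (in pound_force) 7.194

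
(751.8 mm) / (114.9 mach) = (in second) 1.922e-05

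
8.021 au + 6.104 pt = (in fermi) 1.2e+27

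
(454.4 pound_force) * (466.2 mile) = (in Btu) 1.437e+06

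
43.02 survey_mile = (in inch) 2.726e+06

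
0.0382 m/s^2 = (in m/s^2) 0.0382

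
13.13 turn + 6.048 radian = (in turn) 14.09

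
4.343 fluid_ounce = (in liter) 0.1284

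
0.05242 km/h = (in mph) 0.03257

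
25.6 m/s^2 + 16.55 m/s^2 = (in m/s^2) 42.15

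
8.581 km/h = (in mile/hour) 5.332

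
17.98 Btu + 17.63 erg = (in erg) 1.897e+11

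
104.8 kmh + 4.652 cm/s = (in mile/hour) 65.22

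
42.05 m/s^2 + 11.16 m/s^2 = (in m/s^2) 53.21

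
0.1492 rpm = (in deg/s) 0.8952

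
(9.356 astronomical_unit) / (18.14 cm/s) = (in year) 2.447e+05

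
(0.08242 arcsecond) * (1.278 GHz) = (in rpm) 4877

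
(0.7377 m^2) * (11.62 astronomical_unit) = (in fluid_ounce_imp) 4.513e+16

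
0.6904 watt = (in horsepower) 0.0009258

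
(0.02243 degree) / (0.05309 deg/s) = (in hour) 0.0001174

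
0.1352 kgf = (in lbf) 0.2981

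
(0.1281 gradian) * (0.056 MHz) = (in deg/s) 6456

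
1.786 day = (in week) 0.2551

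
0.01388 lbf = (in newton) 0.06174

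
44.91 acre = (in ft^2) 1.956e+06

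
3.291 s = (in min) 0.05485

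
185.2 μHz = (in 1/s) 0.0001852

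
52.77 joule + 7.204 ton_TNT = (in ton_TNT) 7.204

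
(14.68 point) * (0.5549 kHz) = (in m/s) 2.874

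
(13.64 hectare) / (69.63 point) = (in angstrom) 5.553e+16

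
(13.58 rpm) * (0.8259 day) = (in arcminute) 3.489e+08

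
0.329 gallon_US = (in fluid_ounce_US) 42.11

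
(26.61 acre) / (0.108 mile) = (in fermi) 6.196e+17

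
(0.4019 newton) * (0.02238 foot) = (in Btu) 2.598e-06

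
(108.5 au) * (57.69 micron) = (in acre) 2.314e+05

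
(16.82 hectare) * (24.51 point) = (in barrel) 9148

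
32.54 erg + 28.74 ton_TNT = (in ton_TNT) 28.74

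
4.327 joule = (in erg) 4.327e+07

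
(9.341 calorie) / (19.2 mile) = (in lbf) 0.0002843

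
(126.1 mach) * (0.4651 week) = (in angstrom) 1.208e+20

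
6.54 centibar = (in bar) 0.0654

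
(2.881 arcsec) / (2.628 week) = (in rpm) 8.392e-11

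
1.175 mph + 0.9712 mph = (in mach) 0.002818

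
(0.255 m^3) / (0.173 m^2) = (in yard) 1.612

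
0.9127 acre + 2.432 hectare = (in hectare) 2.801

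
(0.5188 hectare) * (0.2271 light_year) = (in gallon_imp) 2.452e+21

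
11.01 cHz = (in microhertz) 1.101e+05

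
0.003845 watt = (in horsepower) 5.156e-06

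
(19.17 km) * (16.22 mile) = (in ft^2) 5.386e+09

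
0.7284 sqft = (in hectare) 6.767e-06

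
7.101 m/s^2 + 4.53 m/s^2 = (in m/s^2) 11.63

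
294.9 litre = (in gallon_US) 77.9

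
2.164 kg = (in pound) 4.771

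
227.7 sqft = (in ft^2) 227.7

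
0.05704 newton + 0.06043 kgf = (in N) 0.6497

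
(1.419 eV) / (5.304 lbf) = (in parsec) 3.123e-37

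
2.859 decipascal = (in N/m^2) 0.2859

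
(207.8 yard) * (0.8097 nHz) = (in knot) 2.991e-07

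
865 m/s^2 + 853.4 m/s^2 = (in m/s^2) 1718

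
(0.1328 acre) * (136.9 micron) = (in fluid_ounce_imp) 2589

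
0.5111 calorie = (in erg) 2.138e+07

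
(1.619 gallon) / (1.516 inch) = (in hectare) 1.592e-05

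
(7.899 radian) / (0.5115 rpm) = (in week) 0.0002438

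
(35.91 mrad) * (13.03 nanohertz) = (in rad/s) 4.679e-10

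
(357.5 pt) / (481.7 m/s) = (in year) 8.302e-12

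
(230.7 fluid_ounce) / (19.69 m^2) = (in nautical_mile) 1.871e-07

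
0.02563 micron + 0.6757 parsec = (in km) 2.085e+13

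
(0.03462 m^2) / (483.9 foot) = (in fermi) 2.347e+11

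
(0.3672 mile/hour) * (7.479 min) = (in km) 0.07366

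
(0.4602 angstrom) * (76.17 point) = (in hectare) 1.237e-16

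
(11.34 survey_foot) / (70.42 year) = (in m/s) 1.556e-09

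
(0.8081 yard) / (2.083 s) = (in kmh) 1.277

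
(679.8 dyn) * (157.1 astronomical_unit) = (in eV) 9.972e+29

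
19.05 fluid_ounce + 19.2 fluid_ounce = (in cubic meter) 0.001131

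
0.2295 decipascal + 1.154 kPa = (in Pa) 1154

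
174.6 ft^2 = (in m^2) 16.22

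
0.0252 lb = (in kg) 0.01143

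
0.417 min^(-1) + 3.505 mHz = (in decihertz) 0.1045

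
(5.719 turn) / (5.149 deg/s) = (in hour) 0.1111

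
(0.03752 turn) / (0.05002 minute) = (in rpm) 0.7501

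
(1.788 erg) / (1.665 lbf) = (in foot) 7.92e-08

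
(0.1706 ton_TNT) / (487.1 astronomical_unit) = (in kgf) 9.989e-07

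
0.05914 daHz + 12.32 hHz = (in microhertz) 1.233e+09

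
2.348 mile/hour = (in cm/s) 105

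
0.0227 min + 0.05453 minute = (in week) 7.662e-06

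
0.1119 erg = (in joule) 1.119e-08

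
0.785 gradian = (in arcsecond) 2543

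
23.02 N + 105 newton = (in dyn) 1.28e+07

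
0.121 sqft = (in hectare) 1.124e-06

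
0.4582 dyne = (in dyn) 0.4582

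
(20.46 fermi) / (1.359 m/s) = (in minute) 2.509e-16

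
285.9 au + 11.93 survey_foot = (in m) 4.277e+13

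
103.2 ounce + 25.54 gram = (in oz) 104.1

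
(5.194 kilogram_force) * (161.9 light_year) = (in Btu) 7.395e+16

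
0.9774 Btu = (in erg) 1.031e+10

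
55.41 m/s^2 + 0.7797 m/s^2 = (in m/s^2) 56.19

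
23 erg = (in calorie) 5.497e-07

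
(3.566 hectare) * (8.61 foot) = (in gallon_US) 2.472e+07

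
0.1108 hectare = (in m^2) 1108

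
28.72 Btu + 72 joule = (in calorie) 7259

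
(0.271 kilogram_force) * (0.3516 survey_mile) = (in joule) 1504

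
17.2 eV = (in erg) 2.756e-11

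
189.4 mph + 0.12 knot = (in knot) 164.7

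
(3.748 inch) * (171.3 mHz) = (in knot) 0.0317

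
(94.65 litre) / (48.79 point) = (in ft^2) 59.19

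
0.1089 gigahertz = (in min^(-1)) 6.534e+09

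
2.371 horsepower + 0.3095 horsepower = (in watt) 1999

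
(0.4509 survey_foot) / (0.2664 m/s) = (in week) 8.53e-07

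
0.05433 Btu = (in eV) 3.578e+20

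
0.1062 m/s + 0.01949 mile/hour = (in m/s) 0.1149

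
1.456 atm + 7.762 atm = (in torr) 7006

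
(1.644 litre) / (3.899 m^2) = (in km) 4.216e-07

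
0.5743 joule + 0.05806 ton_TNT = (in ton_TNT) 0.05806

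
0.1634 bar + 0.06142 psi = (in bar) 0.1676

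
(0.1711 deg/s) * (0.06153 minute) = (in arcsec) 2274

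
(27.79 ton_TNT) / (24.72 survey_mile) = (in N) 2.923e+06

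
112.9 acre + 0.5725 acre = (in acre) 113.5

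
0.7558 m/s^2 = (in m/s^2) 0.7558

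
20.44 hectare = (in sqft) 2.2e+06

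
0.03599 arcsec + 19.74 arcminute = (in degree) 0.329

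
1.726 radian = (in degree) 98.89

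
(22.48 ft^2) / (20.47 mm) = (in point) 2.892e+05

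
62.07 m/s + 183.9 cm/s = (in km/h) 230.1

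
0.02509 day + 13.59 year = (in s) 4.286e+08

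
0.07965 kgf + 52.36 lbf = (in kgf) 23.83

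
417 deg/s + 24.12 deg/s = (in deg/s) 441.1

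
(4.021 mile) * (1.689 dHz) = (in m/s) 1093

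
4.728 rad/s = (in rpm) 45.15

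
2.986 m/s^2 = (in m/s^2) 2.986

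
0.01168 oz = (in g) 0.3311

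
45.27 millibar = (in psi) 0.6566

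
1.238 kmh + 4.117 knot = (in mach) 0.00723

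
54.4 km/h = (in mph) 33.8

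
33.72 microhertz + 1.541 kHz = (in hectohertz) 15.41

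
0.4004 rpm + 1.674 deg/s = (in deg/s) 4.076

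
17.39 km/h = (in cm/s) 483.1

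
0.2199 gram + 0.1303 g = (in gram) 0.3502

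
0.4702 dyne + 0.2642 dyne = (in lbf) 1.651e-06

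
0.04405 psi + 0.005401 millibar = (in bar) 0.003043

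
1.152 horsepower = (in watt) 859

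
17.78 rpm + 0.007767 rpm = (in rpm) 17.79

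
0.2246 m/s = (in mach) 0.0006596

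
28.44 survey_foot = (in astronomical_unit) 5.795e-11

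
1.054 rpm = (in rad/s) 0.1104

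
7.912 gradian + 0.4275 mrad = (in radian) 0.1247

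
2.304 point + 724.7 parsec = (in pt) 6.339e+22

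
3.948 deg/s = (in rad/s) 0.06891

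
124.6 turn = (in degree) 4.486e+04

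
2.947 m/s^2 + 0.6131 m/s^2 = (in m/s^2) 3.56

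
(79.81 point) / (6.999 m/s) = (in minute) 6.705e-05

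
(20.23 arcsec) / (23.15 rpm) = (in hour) 1.124e-08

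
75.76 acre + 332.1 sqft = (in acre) 75.77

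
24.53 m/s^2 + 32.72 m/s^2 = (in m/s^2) 57.25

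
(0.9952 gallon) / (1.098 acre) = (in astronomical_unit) 5.667e-18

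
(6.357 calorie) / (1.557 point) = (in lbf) 1.089e+04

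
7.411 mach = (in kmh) 9084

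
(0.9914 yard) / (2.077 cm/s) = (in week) 7.217e-05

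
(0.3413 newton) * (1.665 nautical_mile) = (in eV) 6.569e+21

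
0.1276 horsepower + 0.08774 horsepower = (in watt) 160.6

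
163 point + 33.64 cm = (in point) 1117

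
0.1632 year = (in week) 8.51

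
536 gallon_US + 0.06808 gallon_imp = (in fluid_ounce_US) 6.862e+04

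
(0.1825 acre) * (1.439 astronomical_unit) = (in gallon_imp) 3.497e+16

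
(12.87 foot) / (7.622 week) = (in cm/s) 8.51e-05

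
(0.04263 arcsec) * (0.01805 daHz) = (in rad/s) 3.731e-08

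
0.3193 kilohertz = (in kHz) 0.3193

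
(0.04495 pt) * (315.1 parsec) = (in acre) 3.81e+10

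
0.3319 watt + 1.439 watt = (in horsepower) 0.002375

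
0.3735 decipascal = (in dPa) 0.3735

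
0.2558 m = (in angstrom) 2.558e+09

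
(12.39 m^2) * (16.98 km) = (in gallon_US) 5.558e+07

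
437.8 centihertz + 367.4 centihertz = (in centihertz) 805.2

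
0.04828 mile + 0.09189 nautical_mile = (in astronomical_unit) 1.657e-09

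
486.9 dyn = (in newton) 0.004869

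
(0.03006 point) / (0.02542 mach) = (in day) 1.418e-11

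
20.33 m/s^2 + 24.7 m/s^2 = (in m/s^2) 45.03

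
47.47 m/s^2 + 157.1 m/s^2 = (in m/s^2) 204.6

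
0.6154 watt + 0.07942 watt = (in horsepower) 0.0009318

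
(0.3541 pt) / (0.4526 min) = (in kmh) 1.656e-05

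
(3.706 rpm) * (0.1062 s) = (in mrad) 41.22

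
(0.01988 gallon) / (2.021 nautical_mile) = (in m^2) 2.011e-08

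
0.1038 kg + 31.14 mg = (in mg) 1.038e+05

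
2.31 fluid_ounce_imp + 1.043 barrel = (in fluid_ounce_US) 5609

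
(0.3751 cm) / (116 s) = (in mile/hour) 7.233e-05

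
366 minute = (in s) 2.196e+04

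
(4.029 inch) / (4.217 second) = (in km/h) 0.08736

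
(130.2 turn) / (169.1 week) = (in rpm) 7.638e-05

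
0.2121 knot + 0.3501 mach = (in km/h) 429.5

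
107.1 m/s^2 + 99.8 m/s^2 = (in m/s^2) 206.9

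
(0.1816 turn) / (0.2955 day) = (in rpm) 0.0004268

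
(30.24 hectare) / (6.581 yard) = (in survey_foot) 1.649e+05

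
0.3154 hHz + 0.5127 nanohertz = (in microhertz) 3.154e+07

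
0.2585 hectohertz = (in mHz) 2.585e+04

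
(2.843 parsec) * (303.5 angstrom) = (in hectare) 2.662e+05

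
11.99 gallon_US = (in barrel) 0.2855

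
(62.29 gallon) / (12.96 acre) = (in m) 4.496e-06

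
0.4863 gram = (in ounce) 0.01715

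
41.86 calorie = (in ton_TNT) 4.186e-08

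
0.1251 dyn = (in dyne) 0.1251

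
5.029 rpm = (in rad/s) 0.5266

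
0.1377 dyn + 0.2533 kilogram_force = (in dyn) 2.484e+05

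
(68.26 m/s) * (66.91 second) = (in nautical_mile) 2.466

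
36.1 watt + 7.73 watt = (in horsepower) 0.05878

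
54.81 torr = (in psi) 1.06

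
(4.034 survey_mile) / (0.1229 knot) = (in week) 0.1698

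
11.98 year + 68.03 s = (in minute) 6.297e+06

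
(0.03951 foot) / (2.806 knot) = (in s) 0.008342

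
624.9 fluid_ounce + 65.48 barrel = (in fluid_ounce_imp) 3.67e+05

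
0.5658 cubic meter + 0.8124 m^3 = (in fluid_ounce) 4.66e+04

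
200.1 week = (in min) 2.017e+06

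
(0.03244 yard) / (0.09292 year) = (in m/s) 1.012e-08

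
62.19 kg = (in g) 6.219e+04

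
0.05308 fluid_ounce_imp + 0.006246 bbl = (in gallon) 0.2627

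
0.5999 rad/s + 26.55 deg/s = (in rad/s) 1.063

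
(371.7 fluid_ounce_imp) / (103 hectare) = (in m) 1.025e-08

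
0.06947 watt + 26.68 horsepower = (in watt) 1.99e+04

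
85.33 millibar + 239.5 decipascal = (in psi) 1.241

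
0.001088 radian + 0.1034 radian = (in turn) 0.01663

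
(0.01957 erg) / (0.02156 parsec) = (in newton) 2.942e-24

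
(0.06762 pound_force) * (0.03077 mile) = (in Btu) 0.01412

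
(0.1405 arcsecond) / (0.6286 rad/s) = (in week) 1.792e-12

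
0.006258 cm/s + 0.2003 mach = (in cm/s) 6820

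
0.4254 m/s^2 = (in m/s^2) 0.4254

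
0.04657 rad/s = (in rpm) 0.4447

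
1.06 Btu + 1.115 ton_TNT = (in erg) 4.665e+16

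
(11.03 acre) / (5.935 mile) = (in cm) 467.3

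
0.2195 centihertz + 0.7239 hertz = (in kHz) 0.0007261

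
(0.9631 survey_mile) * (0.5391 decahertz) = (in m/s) 8356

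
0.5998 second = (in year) 1.902e-08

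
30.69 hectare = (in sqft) 3.303e+06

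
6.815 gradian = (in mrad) 107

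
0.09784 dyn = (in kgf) 9.977e-08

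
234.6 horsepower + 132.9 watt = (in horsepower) 234.8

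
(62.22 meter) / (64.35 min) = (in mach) 4.733e-05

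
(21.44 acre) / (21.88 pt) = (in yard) 1.229e+07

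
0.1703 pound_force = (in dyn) 7.575e+04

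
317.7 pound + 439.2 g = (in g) 1.445e+05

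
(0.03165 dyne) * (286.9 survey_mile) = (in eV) 9.121e+17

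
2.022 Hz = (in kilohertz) 0.002022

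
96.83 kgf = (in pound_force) 213.5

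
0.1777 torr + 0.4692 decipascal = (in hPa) 0.2374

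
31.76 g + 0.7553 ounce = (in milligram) 5.317e+04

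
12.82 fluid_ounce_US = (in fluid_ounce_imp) 13.34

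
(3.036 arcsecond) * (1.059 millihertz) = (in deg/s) 8.931e-07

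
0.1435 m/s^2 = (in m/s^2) 0.1435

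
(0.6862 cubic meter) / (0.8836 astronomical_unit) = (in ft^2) 5.588e-11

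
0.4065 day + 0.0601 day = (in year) 0.001278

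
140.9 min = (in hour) 2.348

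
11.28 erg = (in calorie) 2.696e-07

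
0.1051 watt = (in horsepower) 0.0001409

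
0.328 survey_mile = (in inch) 2.078e+04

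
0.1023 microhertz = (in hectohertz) 1.023e-09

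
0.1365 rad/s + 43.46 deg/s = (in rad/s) 0.895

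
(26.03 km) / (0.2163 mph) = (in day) 3.116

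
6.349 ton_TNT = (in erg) 2.656e+17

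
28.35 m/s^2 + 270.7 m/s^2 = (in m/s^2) 299.1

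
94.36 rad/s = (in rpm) 901.1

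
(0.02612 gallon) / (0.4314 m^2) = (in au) 1.532e-15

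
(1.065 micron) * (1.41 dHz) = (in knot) 2.919e-07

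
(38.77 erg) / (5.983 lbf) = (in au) 9.738e-19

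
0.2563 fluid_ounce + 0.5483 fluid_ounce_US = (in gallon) 0.006286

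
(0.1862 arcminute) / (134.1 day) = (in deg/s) 2.678e-10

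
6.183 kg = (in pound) 13.63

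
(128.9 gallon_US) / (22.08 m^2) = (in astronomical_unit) 1.477e-13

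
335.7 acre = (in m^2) 1.359e+06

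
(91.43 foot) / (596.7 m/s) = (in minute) 0.0007784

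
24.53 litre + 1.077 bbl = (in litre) 195.8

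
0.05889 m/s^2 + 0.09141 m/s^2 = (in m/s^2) 0.1503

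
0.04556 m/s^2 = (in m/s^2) 0.04556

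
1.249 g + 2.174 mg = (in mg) 1251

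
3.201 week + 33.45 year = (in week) 1747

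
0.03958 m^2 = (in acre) 9.78e-06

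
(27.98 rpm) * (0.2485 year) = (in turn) 3.655e+06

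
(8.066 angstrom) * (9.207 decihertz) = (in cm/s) 7.426e-08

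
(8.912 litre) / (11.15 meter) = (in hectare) 7.993e-08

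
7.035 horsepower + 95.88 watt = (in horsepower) 7.164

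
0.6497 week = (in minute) 6549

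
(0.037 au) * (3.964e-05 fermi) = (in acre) 5.422e-14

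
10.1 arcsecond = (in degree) 0.002806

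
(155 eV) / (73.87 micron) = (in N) 3.362e-13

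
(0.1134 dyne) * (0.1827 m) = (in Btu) 1.964e-10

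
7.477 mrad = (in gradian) 0.476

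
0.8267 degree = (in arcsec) 2976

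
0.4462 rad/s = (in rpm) 4.261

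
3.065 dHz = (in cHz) 30.65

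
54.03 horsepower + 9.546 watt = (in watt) 4.03e+04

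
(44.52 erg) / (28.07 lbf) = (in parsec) 1.156e-24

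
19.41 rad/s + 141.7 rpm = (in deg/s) 1962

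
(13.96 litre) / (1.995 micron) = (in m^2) 6997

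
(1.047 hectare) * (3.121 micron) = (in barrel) 0.2055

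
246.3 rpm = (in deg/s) 1478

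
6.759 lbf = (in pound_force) 6.759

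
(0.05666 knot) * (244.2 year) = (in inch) 8.838e+09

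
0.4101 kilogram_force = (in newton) 4.022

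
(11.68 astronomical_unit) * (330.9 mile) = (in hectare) 9.305e+13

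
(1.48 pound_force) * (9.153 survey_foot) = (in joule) 18.37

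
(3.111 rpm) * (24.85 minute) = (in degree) 2.783e+04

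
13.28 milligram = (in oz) 0.0004684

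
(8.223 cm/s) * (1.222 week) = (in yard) 6.646e+04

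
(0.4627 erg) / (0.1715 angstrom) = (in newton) 2698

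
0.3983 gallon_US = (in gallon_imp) 0.3317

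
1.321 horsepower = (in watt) 985.1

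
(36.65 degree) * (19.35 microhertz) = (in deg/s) 0.0007092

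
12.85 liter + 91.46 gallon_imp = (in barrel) 2.696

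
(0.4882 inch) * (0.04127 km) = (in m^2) 0.5118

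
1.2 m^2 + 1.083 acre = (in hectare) 0.4384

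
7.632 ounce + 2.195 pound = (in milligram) 1.212e+06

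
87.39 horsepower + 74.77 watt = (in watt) 6.524e+04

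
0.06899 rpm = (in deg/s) 0.4139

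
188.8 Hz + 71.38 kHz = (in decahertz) 7157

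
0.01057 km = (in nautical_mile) 0.005707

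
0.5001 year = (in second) 1.577e+07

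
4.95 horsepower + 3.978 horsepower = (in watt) 6658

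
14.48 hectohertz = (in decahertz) 144.8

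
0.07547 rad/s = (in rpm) 0.7207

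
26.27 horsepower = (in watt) 1.959e+04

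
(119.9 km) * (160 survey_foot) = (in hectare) 584.7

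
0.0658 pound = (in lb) 0.0658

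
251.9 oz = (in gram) 7141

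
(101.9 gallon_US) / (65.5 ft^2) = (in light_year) 6.7e-18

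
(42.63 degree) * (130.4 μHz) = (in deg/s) 0.005559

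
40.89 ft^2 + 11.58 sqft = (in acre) 0.001205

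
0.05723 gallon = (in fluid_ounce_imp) 7.625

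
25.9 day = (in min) 3.73e+04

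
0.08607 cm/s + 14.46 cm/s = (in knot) 0.2828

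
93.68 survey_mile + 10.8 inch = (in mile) 93.68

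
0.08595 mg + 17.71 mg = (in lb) 3.923e-05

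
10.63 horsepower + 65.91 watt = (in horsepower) 10.72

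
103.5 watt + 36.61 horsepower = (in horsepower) 36.75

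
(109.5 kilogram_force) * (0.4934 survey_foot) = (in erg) 1.615e+09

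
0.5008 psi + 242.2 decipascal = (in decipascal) 3.477e+04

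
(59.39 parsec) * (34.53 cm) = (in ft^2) 6.811e+18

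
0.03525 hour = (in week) 0.0002098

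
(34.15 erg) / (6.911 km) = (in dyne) 4.941e-05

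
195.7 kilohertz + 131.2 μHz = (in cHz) 1.957e+07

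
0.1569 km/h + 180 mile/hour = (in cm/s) 8051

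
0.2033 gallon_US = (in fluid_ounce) 26.02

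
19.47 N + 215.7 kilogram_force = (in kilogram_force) 217.7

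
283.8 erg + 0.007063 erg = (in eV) 1.771e+14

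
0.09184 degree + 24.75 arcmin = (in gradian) 0.5604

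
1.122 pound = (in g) 508.9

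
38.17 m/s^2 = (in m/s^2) 38.17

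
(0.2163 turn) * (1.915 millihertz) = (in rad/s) 0.002603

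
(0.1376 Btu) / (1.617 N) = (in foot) 294.6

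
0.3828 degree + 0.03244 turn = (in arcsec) 4.342e+04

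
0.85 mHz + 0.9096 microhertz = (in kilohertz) 8.509e-07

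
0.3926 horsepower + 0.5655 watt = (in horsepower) 0.3934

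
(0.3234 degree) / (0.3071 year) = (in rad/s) 5.828e-10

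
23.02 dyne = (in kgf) 2.347e-05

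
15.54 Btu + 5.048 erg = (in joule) 1.64e+04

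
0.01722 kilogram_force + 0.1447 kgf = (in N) 1.588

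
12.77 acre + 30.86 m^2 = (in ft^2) 5.566e+05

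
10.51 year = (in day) 3836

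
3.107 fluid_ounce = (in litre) 0.09188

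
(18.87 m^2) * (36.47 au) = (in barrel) 6.475e+14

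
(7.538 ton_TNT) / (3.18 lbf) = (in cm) 2.23e+11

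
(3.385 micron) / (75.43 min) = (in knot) 1.454e-09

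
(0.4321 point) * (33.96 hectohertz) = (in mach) 0.00152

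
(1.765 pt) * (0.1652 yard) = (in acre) 2.324e-08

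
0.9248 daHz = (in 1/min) 554.9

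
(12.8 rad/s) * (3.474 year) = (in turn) 2.232e+08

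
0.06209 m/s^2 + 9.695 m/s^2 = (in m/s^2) 9.757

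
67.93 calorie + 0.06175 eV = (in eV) 1.774e+21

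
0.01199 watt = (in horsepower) 1.608e-05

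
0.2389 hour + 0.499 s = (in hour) 0.239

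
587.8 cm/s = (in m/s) 5.878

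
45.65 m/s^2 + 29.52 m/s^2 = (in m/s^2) 75.17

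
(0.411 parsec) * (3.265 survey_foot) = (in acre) 3.119e+12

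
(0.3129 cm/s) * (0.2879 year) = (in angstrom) 2.841e+14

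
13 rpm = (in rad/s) 1.361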